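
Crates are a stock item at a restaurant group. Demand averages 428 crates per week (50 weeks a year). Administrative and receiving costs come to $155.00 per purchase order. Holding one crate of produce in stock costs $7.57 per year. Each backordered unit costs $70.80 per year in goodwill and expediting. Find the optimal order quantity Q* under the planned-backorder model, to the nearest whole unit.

Q* ≈ 985 crates

Annual demand D = 428 × 50 = 21,400.
With planned backorders, Q* = √(2DS/H) · √((H+B)/B).
√(2DS/H) = √(2 × 21,400 × 155 / 7.57) = 936.138.
√((H+B)/B) = √((7.57+70.8)/70.8) = 1.0521.
Q* ≈ 984.913.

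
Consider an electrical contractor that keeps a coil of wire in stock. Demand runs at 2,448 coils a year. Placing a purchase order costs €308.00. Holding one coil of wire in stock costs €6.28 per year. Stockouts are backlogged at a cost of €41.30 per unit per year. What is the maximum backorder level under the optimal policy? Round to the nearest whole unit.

With planned backorders, Q* = √(2DS/H) · √((H+B)/B).
√(2DS/H) = √(2 × 2,448 × 308 / 6.28) = 490.023.
√((H+B)/B) = √((6.28+41.3)/41.3) = 1.0733.
Q* ≈ 525.961.
S* = Q* · H/(H+B) = 525.961 × 6.28/47.58 ≈ 69.421.

S* ≈ 69 coils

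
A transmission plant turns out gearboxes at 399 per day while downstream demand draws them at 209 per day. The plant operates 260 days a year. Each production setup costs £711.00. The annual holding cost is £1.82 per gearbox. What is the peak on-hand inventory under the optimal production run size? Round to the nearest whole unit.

Annual demand D = 209 × 260 = 54,340.
Production build-up factor (1 − d/p) = 1 − 209/399 = 0.4762.
Q* = √(2DS / (H(1 − d/p))) = √(2 × 54,340 × 711 / (1.82 × 0.4762)).
= √(77,271,480 / 0.8667) ≈ 9442.426.
Maximum inventory = Q*(1 − d/p) = 9442.426 × 0.4762 ≈ 4496.393.

I_max ≈ 4,496 gearboxes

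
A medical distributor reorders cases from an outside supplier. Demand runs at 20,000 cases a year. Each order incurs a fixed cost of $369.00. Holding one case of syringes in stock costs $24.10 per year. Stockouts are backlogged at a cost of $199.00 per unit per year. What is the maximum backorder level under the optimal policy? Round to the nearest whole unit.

S* ≈ 90 cases

With planned backorders, Q* = √(2DS/H) · √((H+B)/B).
√(2DS/H) = √(2 × 20,000 × 369 / 24.1) = 782.591.
√((H+B)/B) = √((24.1+199)/199) = 1.0588.
Q* ≈ 828.625.
S* = Q* · H/(H+B) = 828.625 × 24.1/223.1 ≈ 89.511.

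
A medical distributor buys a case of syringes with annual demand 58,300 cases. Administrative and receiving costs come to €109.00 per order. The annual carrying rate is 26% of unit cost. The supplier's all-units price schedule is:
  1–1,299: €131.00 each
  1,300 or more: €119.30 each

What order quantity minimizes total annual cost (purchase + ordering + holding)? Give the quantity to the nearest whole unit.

Q* ≈ 1,300 cases

Holding cost per unit per year at price C is H = 0.26·C.
For each price level, check whether its EOQ is feasible; otherwise the best quantity at that price is the breakpoint.
EOQ at €131.00 = 610.9 (feasible in tier 1): TC = 58,300×€131.00 + (58,300/610.9)×109 + (610.9/2)×0.26×€131.00 = €7,658,105.82.
EOQ at €119.30 = 640.1 < 1300, so use break Q=1300: TC = 58,300×€119.30 + (58,300/1300.0)×109 + (1300.0/2)×0.26×€119.30 = €6,980,239.93.
Lowest total cost is €6,980,239.93 at Q = 1300.0.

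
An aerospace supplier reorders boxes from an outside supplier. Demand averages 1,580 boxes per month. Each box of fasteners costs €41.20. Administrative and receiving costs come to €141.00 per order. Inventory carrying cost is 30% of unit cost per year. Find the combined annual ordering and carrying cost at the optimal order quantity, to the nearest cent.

TC* ≈ €8,129.30

Annual demand D = 1,580 × 12 = 18,960.
Holding cost H = 0.30 × €41.20 = €12.3600 per unit per year.
EOQ = √(2DS/H) = √(2 × 18,960 × 141 / 12.36) ≈ 657.71.
At Q*, ordering cost (D/Q*)S equals holding cost (Q*/2)H, each = √(DSH/2).
Minimum total = √(2DSH) = √(2 × 18,960 × 141 × 12.36) ≈ 8129.296.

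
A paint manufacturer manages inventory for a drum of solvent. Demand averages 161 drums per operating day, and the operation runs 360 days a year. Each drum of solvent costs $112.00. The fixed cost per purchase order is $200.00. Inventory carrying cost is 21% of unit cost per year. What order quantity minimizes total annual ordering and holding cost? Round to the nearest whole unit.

Q* ≈ 993 drums

Annual demand D = 161 × 360 = 57,960.
Holding cost H = 0.21 × $112.00 = $23.5200 per unit per year.
EOQ = √(2DS / H) = √(2 × 57,960 × 200 / 23.52).
= √(23,184,000 / 23.52) = √985,714.2857 ≈ 992.831.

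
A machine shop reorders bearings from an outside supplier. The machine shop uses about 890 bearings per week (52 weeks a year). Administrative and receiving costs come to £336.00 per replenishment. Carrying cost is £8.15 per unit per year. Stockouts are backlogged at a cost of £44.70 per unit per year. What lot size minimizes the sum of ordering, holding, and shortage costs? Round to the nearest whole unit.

Annual demand D = 890 × 52 = 46,280.
With planned backorders, Q* = √(2DS/H) · √((H+B)/B).
√(2DS/H) = √(2 × 46,280 × 336 / 8.15) = 1953.451.
√((H+B)/B) = √((8.15+44.7)/44.7) = 1.0873.
Q* ≈ 2124.082.

Q* ≈ 2,124 bearings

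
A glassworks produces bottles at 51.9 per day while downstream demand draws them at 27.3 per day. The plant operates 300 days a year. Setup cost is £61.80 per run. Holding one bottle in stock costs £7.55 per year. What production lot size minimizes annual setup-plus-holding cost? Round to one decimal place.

Annual demand D = 27.3 × 300 = 8,190.
Production build-up factor (1 − d/p) = 1 − 27.3/51.9 = 0.4740.
Q* = √(2DS / (H(1 − d/p))) = √(2 × 8,190 × 61.8 / (7.55 × 0.4740)).
= √(1,012,284 / 3.5786) ≈ 531.856.

Q* ≈ 531.9 bottles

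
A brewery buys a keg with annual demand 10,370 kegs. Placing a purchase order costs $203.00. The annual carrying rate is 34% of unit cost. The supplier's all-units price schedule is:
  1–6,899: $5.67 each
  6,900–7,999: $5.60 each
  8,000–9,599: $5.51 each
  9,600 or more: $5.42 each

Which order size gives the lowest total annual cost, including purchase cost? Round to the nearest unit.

Holding cost per unit per year at price C is H = 0.34·C.
For each price level, check whether its EOQ is feasible; otherwise the best quantity at that price is the breakpoint.
EOQ at $5.67 = 1477.8 (feasible in tier 1): TC = 10,370×$5.67 + (10,370/1477.8)×203 + (1477.8/2)×0.34×$5.67 = $61,646.84.
EOQ at $5.60 = 1487.0 < 6900, so use break Q=6900: TC = 10,370×$5.60 + (10,370/6900.0)×203 + (6900.0/2)×0.34×$5.60 = $64,945.89.
EOQ at $5.51 = 1499.1 < 8000, so use break Q=8000: TC = 10,370×$5.51 + (10,370/8000.0)×203 + (8000.0/2)×0.34×$5.51 = $64,895.44.
EOQ at $5.42 = 1511.5 < 9600, so use break Q=9600: TC = 10,370×$5.42 + (10,370/9600.0)×203 + (9600.0/2)×0.34×$5.42 = $65,270.12.
Lowest total cost is $61,646.84 at Q = 1477.8.

Q* ≈ 1,478 kegs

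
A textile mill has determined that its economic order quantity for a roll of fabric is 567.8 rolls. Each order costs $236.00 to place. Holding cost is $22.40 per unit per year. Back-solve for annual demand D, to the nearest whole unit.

The basic EOQ model gives Q* = √(2DS/H); rearrange for the unknown.
From Q* = √(2DS/H): D = Q*²H / (2S) = 567.8² × 22.4 / (2 × 236) = 15300.189.

D ≈ 15,300 rolls per year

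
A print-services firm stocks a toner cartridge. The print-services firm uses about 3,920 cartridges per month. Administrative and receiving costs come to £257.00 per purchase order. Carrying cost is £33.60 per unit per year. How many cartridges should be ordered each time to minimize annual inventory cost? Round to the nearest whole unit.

Annual demand D = 3,920 × 12 = 47,040.
EOQ = √(2DS / H) = √(2 × 47,040 × 257 / 33.6).
= √(24,178,560 / 33.6) = √719,600 ≈ 848.292.

Q* ≈ 848 cartridges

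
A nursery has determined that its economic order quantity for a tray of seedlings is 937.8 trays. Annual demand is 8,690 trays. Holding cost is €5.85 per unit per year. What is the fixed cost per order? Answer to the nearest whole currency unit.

S ≈ €296

Invert the EOQ relation Q*² = 2DS/H.
From Q* = √(2DS/H): S = Q*²H / (2D) = 937.8² × 5.85 / (2 × 8,690) = 296.0237.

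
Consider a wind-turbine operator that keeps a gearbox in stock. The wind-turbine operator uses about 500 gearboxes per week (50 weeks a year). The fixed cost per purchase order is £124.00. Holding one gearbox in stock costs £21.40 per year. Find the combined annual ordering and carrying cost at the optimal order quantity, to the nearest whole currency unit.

Annual demand D = 500 × 50 = 25,000.
The optimal lot size = √(2DS/H) = √(2 × 25,000 × 124 / 21.4) ≈ 538.26.
At Q*, ordering cost (D/Q*)S equals holding cost (Q*/2)H, each = √(DSH/2).
Minimum total = √(2DSH) = √(2 × 25,000 × 124 × 21.4) ≈ 11518.680.

TC* ≈ £11,519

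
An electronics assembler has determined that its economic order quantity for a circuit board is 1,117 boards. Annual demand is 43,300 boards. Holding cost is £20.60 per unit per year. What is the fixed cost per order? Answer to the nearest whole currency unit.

S ≈ £297

The basic EOQ model gives Q* = √(2DS/H); rearrange for the unknown.
From Q* = √(2DS/H): S = Q*²H / (2D) = 1,117² × 20.6 / (2 × 43,300) = 296.7944.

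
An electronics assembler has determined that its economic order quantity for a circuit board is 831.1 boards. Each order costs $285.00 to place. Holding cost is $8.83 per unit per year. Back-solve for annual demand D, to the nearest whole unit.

The basic EOQ model gives Q* = √(2DS/H); rearrange for the unknown.
From Q* = √(2DS/H): D = Q*²H / (2S) = 831.1² × 8.83 / (2 × 285) = 10700.213.

D ≈ 10,700 boards per year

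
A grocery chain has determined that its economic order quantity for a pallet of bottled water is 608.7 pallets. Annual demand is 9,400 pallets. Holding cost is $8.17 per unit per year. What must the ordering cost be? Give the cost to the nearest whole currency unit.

S ≈ $161

The basic EOQ model gives Q* = √(2DS/H); rearrange for the unknown.
From Q* = √(2DS/H): S = Q*²H / (2D) = 608.7² × 8.17 / (2 × 9,400) = 161.0167.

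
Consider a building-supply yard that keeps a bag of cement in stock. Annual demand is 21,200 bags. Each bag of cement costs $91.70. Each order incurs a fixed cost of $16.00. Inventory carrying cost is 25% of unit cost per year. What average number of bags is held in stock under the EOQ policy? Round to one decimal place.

Average inventory ≈ 86.0 bags

Holding cost H = 0.25 × $91.70 = $22.9250 per unit per year.
EOQ = √(2DS/H) = √(2 × 21,200 × 16 / 22.925) ≈ 172.02.
Average inventory = Q*/2 ≈ 172.02 / 2 = 86.012.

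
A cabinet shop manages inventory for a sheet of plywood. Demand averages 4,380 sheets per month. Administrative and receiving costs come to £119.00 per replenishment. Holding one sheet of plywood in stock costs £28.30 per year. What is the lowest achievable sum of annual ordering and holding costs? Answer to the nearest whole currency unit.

Annual demand D = 4,380 × 12 = 52,560.
EOQ = √(2DS/H) = √(2 × 52,560 × 119 / 28.3) ≈ 664.85.
At the optimum the two cost components are equal, so total cost = 2·(Q*/2)H = Q*·H.
Minimum total = √(2DSH) = √(2 × 52,560 × 119 × 28.3) ≈ 18815.223.

TC* ≈ £18,815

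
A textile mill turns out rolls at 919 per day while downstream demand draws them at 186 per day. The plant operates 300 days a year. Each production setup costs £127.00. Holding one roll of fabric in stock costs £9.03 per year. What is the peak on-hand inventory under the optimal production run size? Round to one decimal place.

I_max ≈ 1,118.9 rolls

Annual demand D = 186 × 300 = 55,800.
Production build-up factor (1 − d/p) = 1 − 186/919 = 0.7976.
Q* = √(2DS / (H(1 − d/p))) = √(2 × 55,800 × 127 / (9.03 × 0.7976)).
= √(14,173,200 / 7.2024) ≈ 1402.800.
Maximum inventory = Q*(1 − d/p) = 1402.800 × 0.7976 ≈ 1118.882.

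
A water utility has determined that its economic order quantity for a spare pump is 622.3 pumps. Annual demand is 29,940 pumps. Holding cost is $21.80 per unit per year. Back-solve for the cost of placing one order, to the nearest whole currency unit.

Invert the EOQ relation Q*² = 2DS/H.
From Q* = √(2DS/H): S = Q*²H / (2D) = 622.3² × 21.8 / (2 × 29,940) = 140.9855.

S ≈ $141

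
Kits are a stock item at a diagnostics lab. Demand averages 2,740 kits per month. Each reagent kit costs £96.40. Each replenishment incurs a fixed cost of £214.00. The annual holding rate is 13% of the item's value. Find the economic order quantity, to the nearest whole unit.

Annual demand D = 2,740 × 12 = 32,880.
Holding cost H = 0.13 × £96.40 = £12.5320 per unit per year.
EOQ = √(2DS / H) = √(2 × 32,880 × 214 / 12.532).
= √(14,072,640 / 12.532) = √1,122,936.4826 ≈ 1059.687.

Q* ≈ 1,060 kits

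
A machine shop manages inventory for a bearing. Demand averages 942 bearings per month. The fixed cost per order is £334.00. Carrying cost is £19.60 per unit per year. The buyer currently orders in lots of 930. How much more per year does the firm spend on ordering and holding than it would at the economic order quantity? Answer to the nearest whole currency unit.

Extra cost ≈ £1,008 per year

Annual demand D = 942 × 12 = 11,304.
EOQ = √(2DS/H) = √(2 × 11,304 × 334 / 19.6) ≈ 620.69.
Cost at Q* = (D/Q*)S + (Q*/2)H = √(2DSH) ≈ £12,165.57.
Cost at Q = 930: (11,304/930)×334 + (930/2)×19.6 = £4,059.72 + £9,114.00 = £13,173.72.
Excess = £13,173.72 − £12,165.57 = £1,008.15.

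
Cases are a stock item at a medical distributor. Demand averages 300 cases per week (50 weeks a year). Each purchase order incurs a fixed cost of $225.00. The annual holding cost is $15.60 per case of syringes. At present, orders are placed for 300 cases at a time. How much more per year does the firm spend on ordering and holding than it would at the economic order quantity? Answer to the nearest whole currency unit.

Extra cost ≈ $3,328 per year

Annual demand D = 300 × 50 = 15,000.
EOQ = √(2DS/H) = √(2 × 15,000 × 225 / 15.6) ≈ 657.79.
Cost at Q* = (D/Q*)S + (Q*/2)H = √(2DSH) ≈ $10,261.58.
Cost at Q = 300: (15,000/300)×225 + (300/2)×15.6 = $11,250.00 + $2,340.00 = $13,590.00.
Excess = $13,590.00 − $10,261.58 = $3,328.42.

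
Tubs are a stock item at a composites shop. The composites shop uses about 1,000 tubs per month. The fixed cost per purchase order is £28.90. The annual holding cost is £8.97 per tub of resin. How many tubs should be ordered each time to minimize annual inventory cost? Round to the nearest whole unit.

Q* ≈ 278 tubs

Annual demand D = 1,000 × 12 = 12,000.
EOQ = √(2DS / H) = √(2 × 12,000 × 28.9 / 8.97).
= √(693,600 / 8.97) = √77,324.4147 ≈ 278.073.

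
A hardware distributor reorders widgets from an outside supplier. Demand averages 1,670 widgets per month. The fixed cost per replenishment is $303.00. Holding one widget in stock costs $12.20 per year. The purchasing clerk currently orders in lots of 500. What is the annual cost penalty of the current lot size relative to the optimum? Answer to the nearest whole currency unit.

Annual demand D = 1,670 × 12 = 20,040.
EOQ = √(2DS/H) = √(2 × 20,040 × 303 / 12.2) ≈ 997.71.
Cost at Q* = (D/Q*)S + (Q*/2)H = √(2DSH) ≈ $12,172.09.
Cost at Q = 500: (20,040/500)×303 + (500/2)×12.2 = $12,144.24 + $3,050.00 = $15,194.24.
Excess = $15,194.24 − $12,172.09 = $3,022.15.

Extra cost ≈ $3,022 per year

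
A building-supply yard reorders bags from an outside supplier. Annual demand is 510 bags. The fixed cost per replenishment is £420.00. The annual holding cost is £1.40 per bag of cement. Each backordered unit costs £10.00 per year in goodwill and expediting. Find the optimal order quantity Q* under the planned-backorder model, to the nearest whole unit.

Q* ≈ 591 bags

With planned backorders, Q* = √(2DS/H) · √((H+B)/B).
√(2DS/H) = √(2 × 510 × 420 / 1.4) = 553.173.
√((H+B)/B) = √((1.4+10)/10) = 1.0677.
Q* ≈ 590.627.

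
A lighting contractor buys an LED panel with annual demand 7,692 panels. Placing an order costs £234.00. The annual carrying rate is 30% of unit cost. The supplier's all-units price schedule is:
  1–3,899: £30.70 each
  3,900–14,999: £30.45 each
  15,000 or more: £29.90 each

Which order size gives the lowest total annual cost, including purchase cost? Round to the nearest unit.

Holding cost per unit per year at price C is H = 0.30·C.
For each price level, check whether its EOQ is feasible; otherwise the best quantity at that price is the breakpoint.
EOQ at £30.70 = 625.2 (feasible in tier 1): TC = 7,692×£30.70 + (7,692/625.2)×234 + (625.2/2)×0.30×£30.70 = £241,902.41.
EOQ at £30.45 = 627.8 < 3900, so use break Q=3900: TC = 7,692×£30.45 + (7,692/3900.0)×234 + (3900.0/2)×0.30×£30.45 = £252,496.17.
EOQ at £29.90 = 633.5 < 15000, so use break Q=15000: TC = 7,692×£29.90 + (7,692/15000.0)×234 + (15000.0/2)×0.30×£29.90 = £297,385.80.
Lowest total cost is £241,902.41 at Q = 625.2.

Q* ≈ 625 panels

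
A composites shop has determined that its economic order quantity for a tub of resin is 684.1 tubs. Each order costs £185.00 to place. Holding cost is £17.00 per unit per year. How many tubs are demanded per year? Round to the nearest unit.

D ≈ 21,502 tubs per year

Invert the EOQ relation Q*² = 2DS/H.
From Q* = √(2DS/H): D = Q*²H / (2S) = 684.1² × 17 / (2 × 185) = 21502.372.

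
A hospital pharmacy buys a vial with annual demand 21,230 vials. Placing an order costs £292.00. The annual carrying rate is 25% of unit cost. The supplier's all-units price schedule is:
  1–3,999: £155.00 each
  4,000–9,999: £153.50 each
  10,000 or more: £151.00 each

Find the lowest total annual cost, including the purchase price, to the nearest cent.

TC* ≈ £3,312,568.83

Holding cost per unit per year at price C is H = 0.25·C.
Evaluate total cost at each tier's feasible EOQ or, if the EOQ is below the tier, at the tier's minimum quantity.
EOQ at £155.00 = 565.6 (feasible in tier 1): TC = 21,230×£155.00 + (21,230/565.6)×292 + (565.6/2)×0.25×£155.00 = £3,312,568.83.
EOQ at £153.50 = 568.4 < 4000, so use break Q=4000: TC = 21,230×£153.50 + (21,230/4000.0)×292 + (4000.0/2)×0.25×£153.50 = £3,337,104.79.
EOQ at £151.00 = 573.1 < 10000, so use break Q=10000: TC = 21,230×£151.00 + (21,230/10000.0)×292 + (10000.0/2)×0.25×£151.00 = £3,395,099.92.
Lowest total cost among the candidates is at Q = 565.6.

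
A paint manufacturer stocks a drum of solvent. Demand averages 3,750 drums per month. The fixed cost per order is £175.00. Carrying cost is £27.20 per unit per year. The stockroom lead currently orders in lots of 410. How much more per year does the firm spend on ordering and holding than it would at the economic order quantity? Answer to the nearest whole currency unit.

Extra cost ≈ £4,085 per year

Annual demand D = 3,750 × 12 = 45,000.
EOQ = √(2DS/H) = √(2 × 45,000 × 175 / 27.2) ≈ 760.95.
Cost at Q* = (D/Q*)S + (Q*/2)H = √(2DSH) ≈ £20,697.83.
Cost at Q = 410: (45,000/410)×175 + (410/2)×27.2 = £19,207.32 + £5,576.00 = £24,783.32.
Excess = £24,783.32 − £20,697.83 = £4,085.49.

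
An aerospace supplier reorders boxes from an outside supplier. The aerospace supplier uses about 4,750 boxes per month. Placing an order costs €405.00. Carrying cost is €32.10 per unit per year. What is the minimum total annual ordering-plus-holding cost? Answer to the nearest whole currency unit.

TC* ≈ €38,497

Annual demand D = 4,750 × 12 = 57,000.
EOQ = √(2DS/H) = √(2 × 57,000 × 405 / 32.1) ≈ 1199.30.
At Q*, ordering cost (D/Q*)S equals holding cost (Q*/2)H, each = √(DSH/2).
Minimum total = √(2DSH) = √(2 × 57,000 × 405 × 32.1) ≈ 38497.493.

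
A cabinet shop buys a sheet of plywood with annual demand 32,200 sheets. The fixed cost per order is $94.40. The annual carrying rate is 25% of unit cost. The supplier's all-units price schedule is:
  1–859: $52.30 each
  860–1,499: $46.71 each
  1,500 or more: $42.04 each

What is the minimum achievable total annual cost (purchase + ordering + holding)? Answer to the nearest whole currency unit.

Holding cost per unit per year at price C is H = 0.25·C.
Evaluate total cost at each tier's feasible EOQ or, if the EOQ is below the tier, at the tier's minimum quantity.
EOQ at $52.30 = 681.9 (feasible in tier 1): TC = 32,200×$52.30 + (32,200/681.9)×94.4 + (681.9/2)×0.25×$52.30 = $1,692,975.58.
EOQ at $46.71 = 721.5 < 860, so use break Q=860: TC = 32,200×$46.71 + (32,200/860.0)×94.4 + (860.0/2)×0.25×$46.71 = $1,512,617.84.
EOQ at $42.04 = 760.5 < 1500, so use break Q=1500: TC = 32,200×$42.04 + (32,200/1500.0)×94.4 + (1500.0/2)×0.25×$42.04 = $1,363,596.95.
Lowest total cost among the candidates is at Q = 1500.0.

TC* ≈ $1,363,597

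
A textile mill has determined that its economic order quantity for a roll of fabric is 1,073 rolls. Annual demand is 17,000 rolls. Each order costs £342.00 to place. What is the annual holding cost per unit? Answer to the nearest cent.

Invert the EOQ relation Q*² = 2DS/H.
From Q* = √(2DS/H): H = 2DS / Q*² = 2 × 17,000 × 342 / 1,073² = 10.0996.

H ≈ £10.10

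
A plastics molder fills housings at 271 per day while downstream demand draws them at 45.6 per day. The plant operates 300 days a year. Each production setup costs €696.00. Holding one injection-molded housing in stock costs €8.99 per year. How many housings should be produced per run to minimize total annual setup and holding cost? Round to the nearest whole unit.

Annual demand D = 45.6 × 300 = 13,680.
Production build-up factor (1 − d/p) = 1 − 45.6/271 = 0.8317.
Q* = √(2DS / (H(1 − d/p))) = √(2 × 13,680 × 696 / (8.99 × 0.8317)).
= √(19,042,560 / 7.4773) ≈ 1595.844.

Q* ≈ 1,596 housings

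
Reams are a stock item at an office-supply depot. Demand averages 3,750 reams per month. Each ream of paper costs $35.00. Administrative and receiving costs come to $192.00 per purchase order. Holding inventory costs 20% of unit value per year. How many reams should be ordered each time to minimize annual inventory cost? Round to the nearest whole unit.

Annual demand D = 3,750 × 12 = 45,000.
Holding cost H = 0.20 × $35.00 = $7.0000 per unit per year.
EOQ = √(2DS / H) = √(2 × 45,000 × 192 / 7).
= √(17,280,000 / 7) = √2,468,571.4286 ≈ 1571.169.

Q* ≈ 1,571 reams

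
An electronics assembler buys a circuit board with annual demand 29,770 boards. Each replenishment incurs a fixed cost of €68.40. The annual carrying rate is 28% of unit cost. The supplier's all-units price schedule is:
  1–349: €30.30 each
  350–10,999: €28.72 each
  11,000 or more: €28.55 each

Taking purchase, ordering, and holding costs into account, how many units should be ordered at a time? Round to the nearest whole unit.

Holding cost per unit per year at price C is H = 0.28·C.
Evaluate total cost at each tier's feasible EOQ or, if the EOQ is below the tier, at the tier's minimum quantity.
Tier 1 (€30.30): EOQ = 692.8 exceeds tier's upper bound 349, so this tier is dominated.
EOQ at €28.72 = 711.6 (feasible in tier 2): TC = 29,770×€28.72 + (29,770/711.6)×68.4 + (711.6/2)×0.28×€28.72 = €860,717.14.
EOQ at €28.55 = 713.8 < 11000, so use break Q=11000: TC = 29,770×€28.55 + (29,770/11000.0)×68.4 + (11000.0/2)×0.28×€28.55 = €894,085.62.
Lowest total cost is €860,717.14 at Q = 711.6.

Q* ≈ 712 boards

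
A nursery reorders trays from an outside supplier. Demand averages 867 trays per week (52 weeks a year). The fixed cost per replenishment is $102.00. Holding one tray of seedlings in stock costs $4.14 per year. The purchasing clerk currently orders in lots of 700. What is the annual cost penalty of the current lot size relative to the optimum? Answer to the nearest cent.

Annual demand D = 867 × 52 = 45,084.
EOQ = √(2DS/H) = √(2 × 45,084 × 102 / 4.14) ≈ 1490.48.
Cost at Q* = (D/Q*)S + (Q*/2)H = √(2DSH) ≈ $6,170.59.
Cost at Q = 700: (45,084/700)×102 + (700/2)×4.14 = $6,569.38 + $1,449.00 = $8,018.38.
Excess = $8,018.38 − $6,170.59 = $1,847.80.

Extra cost ≈ $1,847.80 per year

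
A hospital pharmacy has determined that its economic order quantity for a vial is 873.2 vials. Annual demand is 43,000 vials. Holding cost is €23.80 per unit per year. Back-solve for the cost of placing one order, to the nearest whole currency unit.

S ≈ €211

Squaring Q* = √(2DS/H) gives Q*² = 2DS/H.
From Q* = √(2DS/H): S = Q*²H / (2D) = 873.2² × 23.8 / (2 × 43,000) = 211.0114.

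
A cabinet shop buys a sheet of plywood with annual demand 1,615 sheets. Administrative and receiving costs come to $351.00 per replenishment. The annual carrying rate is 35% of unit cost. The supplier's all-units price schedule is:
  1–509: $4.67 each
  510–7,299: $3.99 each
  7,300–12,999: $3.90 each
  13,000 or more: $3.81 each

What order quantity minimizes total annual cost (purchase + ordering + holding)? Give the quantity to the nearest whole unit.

Q* ≈ 901 sheets

Holding cost per unit per year at price C is H = 0.35·C.
Candidates are each tier's EOQ (if it falls in that tier) and each price-break quantity.
Tier 1 ($4.67): EOQ = 832.8 exceeds tier's upper bound 509, so this tier is dominated.
EOQ at $3.99 = 901.0 (feasible in tier 2): TC = 1,615×$3.99 + (1,615/901.0)×351 + (901.0/2)×0.35×$3.99 = $7,702.12.
EOQ at $3.90 = 911.4 < 7300, so use break Q=7300: TC = 1,615×$3.90 + (1,615/7300.0)×351 + (7300.0/2)×0.35×$3.90 = $11,358.40.
EOQ at $3.81 = 922.1 < 13000, so use break Q=13000: TC = 1,615×$3.81 + (1,615/13000.0)×351 + (13000.0/2)×0.35×$3.81 = $14,864.50.
Lowest total cost is $7,702.12 at Q = 901.0.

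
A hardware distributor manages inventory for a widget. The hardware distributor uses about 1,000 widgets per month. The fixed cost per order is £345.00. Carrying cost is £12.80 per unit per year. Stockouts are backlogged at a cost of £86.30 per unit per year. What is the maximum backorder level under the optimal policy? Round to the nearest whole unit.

Annual demand D = 1,000 × 12 = 12,000.
With planned backorders, Q* = √(2DS/H) · √((H+B)/B).
√(2DS/H) = √(2 × 12,000 × 345 / 12.8) = 804.285.
√((H+B)/B) = √((12.8+86.3)/86.3) = 1.0716.
Q* ≈ 861.870.
S* = Q* · H/(H+B) = 861.870 × 12.8/99.1 ≈ 111.321.

S* ≈ 111 widgets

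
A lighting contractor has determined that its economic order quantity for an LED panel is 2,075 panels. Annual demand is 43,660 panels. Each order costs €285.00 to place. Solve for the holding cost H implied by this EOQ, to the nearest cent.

H ≈ €5.78

The basic EOQ model gives Q* = √(2DS/H); rearrange for the unknown.
From Q* = √(2DS/H): H = 2DS / Q*² = 2 × 43,660 × 285 / 2,075² = 5.7799.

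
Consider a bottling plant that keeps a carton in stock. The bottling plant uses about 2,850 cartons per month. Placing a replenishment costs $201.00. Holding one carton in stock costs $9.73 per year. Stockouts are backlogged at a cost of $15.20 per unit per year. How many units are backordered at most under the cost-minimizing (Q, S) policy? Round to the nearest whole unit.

Annual demand D = 2,850 × 12 = 34,200.
With planned backorders, Q* = √(2DS/H) · √((H+B)/B).
√(2DS/H) = √(2 × 34,200 × 201 / 9.73) = 1188.693.
√((H+B)/B) = √((9.73+15.2)/15.2) = 1.2807.
Q* ≈ 1522.331.
S* = Q* · H/(H+B) = 1522.331 × 9.73/24.93 ≈ 594.155.

S* ≈ 594 cartons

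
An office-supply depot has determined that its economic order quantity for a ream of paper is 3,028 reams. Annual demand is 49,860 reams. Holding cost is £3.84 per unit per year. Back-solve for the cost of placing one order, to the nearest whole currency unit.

Squaring Q* = √(2DS/H) gives Q*² = 2DS/H.
From Q* = √(2DS/H): S = Q*²H / (2D) = 3,028² × 3.84 / (2 × 49,860) = 353.0699.

S ≈ £353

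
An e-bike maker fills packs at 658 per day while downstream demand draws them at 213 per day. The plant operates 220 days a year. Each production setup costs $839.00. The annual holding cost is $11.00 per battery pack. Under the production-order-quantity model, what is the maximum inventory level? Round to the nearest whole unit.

Annual demand D = 213 × 220 = 46,860.
Production build-up factor (1 − d/p) = 1 − 213/658 = 0.6763.
Q* = √(2DS / (H(1 − d/p))) = √(2 × 46,860 × 839 / (11 × 0.6763)).
= √(78,631,080 / 7.4392) ≈ 3251.125.
Maximum inventory = Q*(1 − d/p) = 3251.125 × 0.6763 ≈ 2198.709.

I_max ≈ 2,199 packs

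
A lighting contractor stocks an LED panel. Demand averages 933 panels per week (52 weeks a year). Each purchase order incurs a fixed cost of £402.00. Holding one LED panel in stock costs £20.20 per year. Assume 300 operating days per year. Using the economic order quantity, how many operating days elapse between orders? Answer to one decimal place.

T ≈ 8.6 days

Annual demand D = 933 × 52 = 48,516.
Q* = √(2DS/H) = √(2 × 48,516 × 402 / 20.2) ≈ 1389.62.
Cycle time = Q*/D × 300 = 1389.62 / 48,516 × 300 ≈ 8.593 days.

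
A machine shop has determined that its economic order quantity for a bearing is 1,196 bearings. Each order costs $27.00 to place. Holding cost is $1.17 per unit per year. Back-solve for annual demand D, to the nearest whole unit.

D ≈ 30,992 bearings per year

Squaring Q* = √(2DS/H) gives Q*² = 2DS/H.
From Q* = √(2DS/H): D = Q*²H / (2S) = 1,196² × 1.17 / (2 × 27) = 30992.347.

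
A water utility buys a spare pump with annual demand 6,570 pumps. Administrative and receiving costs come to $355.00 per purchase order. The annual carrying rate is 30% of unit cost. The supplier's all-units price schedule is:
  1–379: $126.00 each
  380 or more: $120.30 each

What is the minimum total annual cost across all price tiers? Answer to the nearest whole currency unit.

Holding cost per unit per year at price C is H = 0.30·C.
For each price level, check whether its EOQ is feasible; otherwise the best quantity at that price is the breakpoint.
EOQ at $126.00 = 351.3 (feasible in tier 1): TC = 6,570×$126.00 + (6,570/351.3)×355 + (351.3/2)×0.30×$126.00 = $841,098.77.
EOQ at $120.30 = 359.5 < 380, so use break Q=380: TC = 6,570×$120.30 + (6,570/380.0)×355 + (380.0/2)×0.30×$120.30 = $803,365.86.
Lowest total cost among the candidates is at Q = 380.0.

TC* ≈ $803,366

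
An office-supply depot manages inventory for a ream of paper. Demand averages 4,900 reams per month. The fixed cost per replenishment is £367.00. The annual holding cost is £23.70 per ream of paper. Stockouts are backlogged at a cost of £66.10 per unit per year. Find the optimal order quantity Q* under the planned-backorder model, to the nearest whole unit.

Annual demand D = 4,900 × 12 = 58,800.
With planned backorders, Q* = √(2DS/H) · √((H+B)/B).
√(2DS/H) = √(2 × 58,800 × 367 / 23.7) = 1349.468.
√((H+B)/B) = √((23.7+66.1)/66.1) = 1.1656.
Q* ≈ 1572.896.

Q* ≈ 1,573 reams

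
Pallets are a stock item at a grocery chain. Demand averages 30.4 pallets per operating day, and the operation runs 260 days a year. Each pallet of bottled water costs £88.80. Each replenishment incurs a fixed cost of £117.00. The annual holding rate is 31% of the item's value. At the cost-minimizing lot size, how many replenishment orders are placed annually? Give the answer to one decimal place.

Annual demand D = 30.4 × 260 = 7,904.
Holding cost H = 0.31 × £88.80 = £27.5280 per unit per year.
The optimal lot size = √(2DS/H) = √(2 × 7,904 × 117 / 27.528) ≈ 259.21.
Orders per year = D / Q* = 7,904 / 259.21 ≈ 30.493.

N ≈ 30.5 orders per year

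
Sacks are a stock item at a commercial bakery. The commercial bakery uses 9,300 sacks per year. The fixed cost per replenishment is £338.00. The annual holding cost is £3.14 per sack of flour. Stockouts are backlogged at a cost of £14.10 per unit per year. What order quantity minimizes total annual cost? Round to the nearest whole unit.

With planned backorders, Q* = √(2DS/H) · √((H+B)/B).
√(2DS/H) = √(2 × 9,300 × 338 / 3.14) = 1414.979.
√((H+B)/B) = √((3.14+14.1)/14.1) = 1.1058.
Q* ≈ 1564.621.

Q* ≈ 1,565 sacks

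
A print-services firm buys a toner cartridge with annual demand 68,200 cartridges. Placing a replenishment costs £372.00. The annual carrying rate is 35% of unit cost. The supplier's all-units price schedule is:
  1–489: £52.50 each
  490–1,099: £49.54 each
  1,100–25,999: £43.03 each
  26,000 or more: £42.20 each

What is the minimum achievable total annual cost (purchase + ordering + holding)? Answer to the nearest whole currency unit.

Holding cost per unit per year at price C is H = 0.35·C.
For each price level, check whether its EOQ is feasible; otherwise the best quantity at that price is the breakpoint.
Tier 1 (£52.50): EOQ = 1661.7 exceeds tier's upper bound 489, so this tier is dominated.
Tier 2 (£49.54): EOQ = 1710.7 exceeds tier's upper bound 1099, so this tier is dominated.
EOQ at £43.03 = 1835.5 (feasible in tier 3): TC = 68,200×£43.03 + (68,200/1835.5)×372 + (1835.5/2)×0.35×£43.03 = £2,962,289.84.
EOQ at £42.20 = 1853.5 < 26000, so use break Q=26000: TC = 68,200×£42.20 + (68,200/26000.0)×372 + (26000.0/2)×0.35×£42.20 = £3,071,025.78.
Lowest total cost among the candidates is at Q = 1835.5.

TC* ≈ £2,962,290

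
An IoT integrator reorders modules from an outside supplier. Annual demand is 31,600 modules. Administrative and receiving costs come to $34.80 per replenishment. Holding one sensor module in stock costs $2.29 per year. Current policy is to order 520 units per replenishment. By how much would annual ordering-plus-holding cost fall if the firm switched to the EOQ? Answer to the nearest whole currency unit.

Extra cost ≈ $466 per year

EOQ = √(2DS/H) = √(2 × 31,600 × 34.8 / 2.29) ≈ 980.01.
Cost at Q* = (D/Q*)S + (Q*/2)H = √(2DSH) ≈ $2,244.22.
Cost at Q = 520: (31,600/520)×34.8 + (520/2)×2.29 = $2,114.77 + $595.40 = $2,710.17.
Excess = $2,710.17 − $2,244.22 = $465.95.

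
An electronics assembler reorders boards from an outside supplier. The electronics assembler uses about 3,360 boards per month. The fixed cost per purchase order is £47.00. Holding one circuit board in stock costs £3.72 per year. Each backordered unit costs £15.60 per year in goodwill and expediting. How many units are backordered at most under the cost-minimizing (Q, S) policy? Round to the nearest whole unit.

Annual demand D = 3,360 × 12 = 40,320.
With planned backorders, Q* = √(2DS/H) · √((H+B)/B).
√(2DS/H) = √(2 × 40,320 × 47 / 3.72) = 1009.375.
√((H+B)/B) = √((3.72+15.6)/15.6) = 1.1129.
Q* ≈ 1123.295.
S* = Q* · H/(H+B) = 1123.295 × 3.72/19.32 ≈ 216.287.

S* ≈ 216 boards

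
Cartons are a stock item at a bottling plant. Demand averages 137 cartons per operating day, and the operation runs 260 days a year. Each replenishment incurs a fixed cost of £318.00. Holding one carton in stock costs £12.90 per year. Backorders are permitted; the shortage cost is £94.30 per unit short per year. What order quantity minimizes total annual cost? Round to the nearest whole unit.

Annual demand D = 137 × 260 = 35,620.
With planned backorders, Q* = √(2DS/H) · √((H+B)/B).
√(2DS/H) = √(2 × 35,620 × 318 / 12.9) = 1325.198.
√((H+B)/B) = √((12.9+94.3)/94.3) = 1.0662.
Q* ≈ 1412.935.

Q* ≈ 1,413 cartons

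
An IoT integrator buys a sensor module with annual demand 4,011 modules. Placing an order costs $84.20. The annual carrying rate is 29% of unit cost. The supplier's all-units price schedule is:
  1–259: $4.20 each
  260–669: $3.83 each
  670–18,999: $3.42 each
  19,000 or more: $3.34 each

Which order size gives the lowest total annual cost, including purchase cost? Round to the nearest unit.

Holding cost per unit per year at price C is H = 0.29·C.
For each price level, check whether its EOQ is feasible; otherwise the best quantity at that price is the breakpoint.
Tier 1 ($4.20): EOQ = 744.7 exceeds tier's upper bound 259, so this tier is dominated.
Tier 2 ($3.83): EOQ = 779.8 exceeds tier's upper bound 669, so this tier is dominated.
EOQ at $3.42 = 825.2 (feasible in tier 3): TC = 4,011×$3.42 + (4,011/825.2)×84.2 + (825.2/2)×0.29×$3.42 = $14,536.10.
EOQ at $3.34 = 835.1 < 19000, so use break Q=19000: TC = 4,011×$3.34 + (4,011/19000.0)×84.2 + (19000.0/2)×0.29×$3.34 = $22,616.22.
Lowest total cost is $14,536.10 at Q = 825.2.

Q* ≈ 825 modules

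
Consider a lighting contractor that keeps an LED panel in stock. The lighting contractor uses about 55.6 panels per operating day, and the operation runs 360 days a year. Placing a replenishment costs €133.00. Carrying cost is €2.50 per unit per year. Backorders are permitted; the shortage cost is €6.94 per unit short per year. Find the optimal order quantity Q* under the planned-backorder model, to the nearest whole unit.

Q* ≈ 1,702 panels

Annual demand D = 55.6 × 360 = 20,016.
With planned backorders, Q* = √(2DS/H) · √((H+B)/B).
√(2DS/H) = √(2 × 20,016 × 133 / 2.5) = 1459.350.
√((H+B)/B) = √((2.5+6.94)/6.94) = 1.1663.
Q* ≈ 1702.024.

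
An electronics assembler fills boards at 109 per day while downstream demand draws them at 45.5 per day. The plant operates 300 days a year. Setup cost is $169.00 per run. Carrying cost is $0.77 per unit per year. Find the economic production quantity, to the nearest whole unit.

Q* ≈ 3,207 boards

Annual demand D = 45.5 × 300 = 13,650.
Production build-up factor (1 − d/p) = 1 − 45.5/109 = 0.5826.
Q* = √(2DS / (H(1 − d/p))) = √(2 × 13,650 × 169 / (0.77 × 0.5826)).
= √(4,613,700 / 0.4486) ≈ 3207.050.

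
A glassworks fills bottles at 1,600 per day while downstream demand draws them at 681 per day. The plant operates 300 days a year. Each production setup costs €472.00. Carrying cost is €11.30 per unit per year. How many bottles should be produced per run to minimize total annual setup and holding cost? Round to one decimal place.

Q* ≈ 5,451.1 bottles

Annual demand D = 681 × 300 = 204,300.
Production build-up factor (1 − d/p) = 1 − 681/1,600 = 0.5744.
Q* = √(2DS / (H(1 − d/p))) = √(2 × 204,300 × 472 / (11.3 × 0.5744)).
= √(192,859,200 / 6.4904) ≈ 5451.088.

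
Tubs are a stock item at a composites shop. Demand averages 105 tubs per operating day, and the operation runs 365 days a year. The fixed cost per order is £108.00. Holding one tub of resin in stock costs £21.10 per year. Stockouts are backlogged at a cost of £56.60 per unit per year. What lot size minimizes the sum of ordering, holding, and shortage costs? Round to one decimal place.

Annual demand D = 105 × 365 = 38,325.
With planned backorders, Q* = √(2DS/H) · √((H+B)/B).
√(2DS/H) = √(2 × 38,325 × 108 / 21.1) = 626.364.
√((H+B)/B) = √((21.1+56.6)/56.6) = 1.1717.
Q* ≈ 733.887.

Q* ≈ 733.9 tubs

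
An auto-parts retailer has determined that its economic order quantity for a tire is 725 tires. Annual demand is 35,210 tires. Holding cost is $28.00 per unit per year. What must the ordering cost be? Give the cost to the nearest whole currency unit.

S ≈ $209

Invert the EOQ relation Q*² = 2DS/H.
From Q* = √(2DS/H): S = Q*²H / (2D) = 725² × 28 / (2 × 35,210) = 208.9960.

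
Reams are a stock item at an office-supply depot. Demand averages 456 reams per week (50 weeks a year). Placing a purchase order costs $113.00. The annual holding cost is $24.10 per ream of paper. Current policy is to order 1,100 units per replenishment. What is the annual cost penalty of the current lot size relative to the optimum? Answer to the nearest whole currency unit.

Annual demand D = 456 × 50 = 22,800.
EOQ = √(2DS/H) = √(2 × 22,800 × 113 / 24.1) ≈ 462.39.
Cost at Q* = (D/Q*)S + (Q*/2)H = √(2DSH) ≈ $11,143.72.
Cost at Q = 1,100: (22,800/1,100)×113 + (1,100/2)×24.1 = $2,342.18 + $13,255.00 = $15,597.18.
Excess = $15,597.18 − $11,143.72 = $4,453.46.

Extra cost ≈ $4,453 per year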